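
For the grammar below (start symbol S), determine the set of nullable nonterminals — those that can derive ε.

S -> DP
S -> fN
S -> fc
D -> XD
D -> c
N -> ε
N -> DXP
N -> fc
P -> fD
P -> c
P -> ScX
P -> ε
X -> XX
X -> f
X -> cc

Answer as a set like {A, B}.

{N, P}

Directly nullable (have an ε-rule): {N, P}.
Not nullable: D, S, X — each has a terminal in every rule's right-hand side or depends on a non-nullable symbol.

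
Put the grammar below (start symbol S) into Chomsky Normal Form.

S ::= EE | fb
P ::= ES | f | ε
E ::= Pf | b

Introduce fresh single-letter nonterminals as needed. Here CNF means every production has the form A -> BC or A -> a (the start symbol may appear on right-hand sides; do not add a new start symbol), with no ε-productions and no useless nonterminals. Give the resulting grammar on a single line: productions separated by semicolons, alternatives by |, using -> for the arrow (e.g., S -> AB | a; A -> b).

S -> AB | EE; A -> f; B -> b; E -> b | f | PA; P -> f | ES

Nullable: {P}; after ε-elimination: S -> EE | fb; E -> b | f | Pf; P -> f | ES.
No unit productions to eliminate.
TERM: introduce B -> b, A -> f and substitute in every rule of length ≥2.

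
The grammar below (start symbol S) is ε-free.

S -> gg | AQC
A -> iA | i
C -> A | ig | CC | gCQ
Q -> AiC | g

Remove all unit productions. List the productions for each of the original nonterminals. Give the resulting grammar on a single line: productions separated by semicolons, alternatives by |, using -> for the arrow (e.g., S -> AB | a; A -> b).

Unit productions: C->A.
Unit pairs (A ⇒* B via units): (C,A).
S: inherits non-unit rules of {S} → AQC | gg.
A: inherits non-unit rules of {A} → i | iA.
C: inherits non-unit rules of {A, C} → CC | gCQ | i | iA | ig.
Q: inherits non-unit rules of {Q} → AiC | g.

S -> gg | AQC; A -> i | iA; C -> i | CC | iA | ig | gCQ; Q -> g | AiC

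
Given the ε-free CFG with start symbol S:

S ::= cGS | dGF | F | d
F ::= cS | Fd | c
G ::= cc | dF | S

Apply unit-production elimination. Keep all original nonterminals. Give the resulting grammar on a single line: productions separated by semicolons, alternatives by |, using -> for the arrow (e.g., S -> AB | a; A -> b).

S -> c | d | Fd | cS | cGS | dGF; F -> c | Fd | cS; G -> c | d | Fd | cS | cc | dF | cGS | dGF

Unit productions: G->S, S->F.
Unit pairs (A ⇒* B via units): (G,F), (G,S), (S,F).
S: inherits non-unit rules of {F, S} → Fd | c | cGS | cS | d | dGF.
F: inherits non-unit rules of {F} → Fd | c | cS.
G: inherits non-unit rules of {F, G, S} → Fd | c | cGS | cS | cc | d | dF | dGF.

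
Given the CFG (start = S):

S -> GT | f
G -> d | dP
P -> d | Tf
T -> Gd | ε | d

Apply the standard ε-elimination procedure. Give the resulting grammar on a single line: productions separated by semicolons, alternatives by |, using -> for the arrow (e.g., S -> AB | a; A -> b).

Nullable set: {T}.
S -> GT: T nullable, giving G | GT.
P -> Tf: T nullable, giving Tf | f.
Drop T -> ε.
Unchanged (no nullable symbols): S -> f; G -> d; G -> dP; P -> d; T -> Gd; T -> d.

S -> G | f | GT; G -> d | dP; P -> d | f | Tf; T -> d | Gd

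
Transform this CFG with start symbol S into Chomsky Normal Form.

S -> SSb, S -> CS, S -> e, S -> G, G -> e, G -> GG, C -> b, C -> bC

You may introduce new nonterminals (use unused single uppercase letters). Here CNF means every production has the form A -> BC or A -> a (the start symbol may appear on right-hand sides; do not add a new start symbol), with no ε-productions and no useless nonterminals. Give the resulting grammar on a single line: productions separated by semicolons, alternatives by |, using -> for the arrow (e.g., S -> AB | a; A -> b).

No ε-productions.
After unit-elimination: S -> e | CS | GG | SSb; C -> b | bC; G -> e | GG.
TERM: introduce A -> b and substitute in every rule of length ≥2.
BIN: S -> SSA becomes S -> SB, B -> SA.

S -> e | CS | GG | SB; A -> b; B -> SA; C -> b | AC; G -> e | GG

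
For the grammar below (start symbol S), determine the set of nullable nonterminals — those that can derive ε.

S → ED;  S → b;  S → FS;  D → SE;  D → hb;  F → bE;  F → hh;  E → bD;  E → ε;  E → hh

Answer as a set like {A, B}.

{E}

Directly nullable (have an ε-rule): {E}.
Not nullable: D, F, S — each has a terminal in every rule's right-hand side or depends on a non-nullable symbol.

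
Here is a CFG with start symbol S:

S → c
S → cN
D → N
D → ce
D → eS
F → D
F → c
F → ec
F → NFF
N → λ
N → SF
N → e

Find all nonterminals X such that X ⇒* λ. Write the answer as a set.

{D, F, N}

Directly nullable (have an ε-rule): {N}.
D is nullable via D -> N (every symbol on the right is already known nullable).
F is nullable via F -> D (every symbol on the right is already known nullable).
Not nullable: S — each has a terminal in every rule's right-hand side or depends on a non-nullable symbol.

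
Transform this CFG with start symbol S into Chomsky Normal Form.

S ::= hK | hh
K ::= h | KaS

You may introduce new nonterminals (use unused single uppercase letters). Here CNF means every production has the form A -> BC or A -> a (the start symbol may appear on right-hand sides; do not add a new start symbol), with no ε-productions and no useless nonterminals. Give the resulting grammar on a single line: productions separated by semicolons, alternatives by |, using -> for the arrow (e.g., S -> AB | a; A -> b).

No ε-productions.
No unit productions to eliminate.
TERM: introduce A -> a, B -> h and substitute in every rule of length ≥2.
BIN: K -> KAS becomes K -> KC, C -> AS.

S -> BB | BK; A -> a; B -> h; C -> AS; K -> h | KC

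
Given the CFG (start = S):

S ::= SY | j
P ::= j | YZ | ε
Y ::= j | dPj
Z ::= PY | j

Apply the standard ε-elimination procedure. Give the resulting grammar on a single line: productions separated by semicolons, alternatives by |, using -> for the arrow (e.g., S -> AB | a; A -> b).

Nullable set: {P}.
Drop P -> ε.
Y -> dPj: P nullable, giving dPj | dj.
Z -> PY: P nullable, giving PY | Y.
Unchanged (no nullable symbols): S -> SY; S -> j; P -> YZ; P -> j; Y -> j; Z -> j.

S -> j | SY; P -> j | YZ; Y -> j | dj | dPj; Z -> Y | j | PY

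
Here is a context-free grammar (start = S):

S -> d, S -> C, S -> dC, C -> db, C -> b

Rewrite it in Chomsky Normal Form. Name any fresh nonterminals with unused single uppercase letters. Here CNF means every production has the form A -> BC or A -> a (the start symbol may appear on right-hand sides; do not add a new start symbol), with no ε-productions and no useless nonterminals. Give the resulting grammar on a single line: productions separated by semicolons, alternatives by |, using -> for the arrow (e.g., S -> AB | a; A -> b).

No ε-productions.
After unit-elimination: S -> b | d | dC | db; C -> b | db.
TERM: introduce B -> b, A -> d and substitute in every rule of length ≥2.

S -> b | d | AB | AC; A -> d; B -> b; C -> b | AB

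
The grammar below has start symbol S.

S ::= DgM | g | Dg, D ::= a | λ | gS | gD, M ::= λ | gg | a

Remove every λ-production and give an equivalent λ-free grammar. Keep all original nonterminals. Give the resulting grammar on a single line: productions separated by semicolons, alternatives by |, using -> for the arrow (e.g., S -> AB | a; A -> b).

S -> g | Dg | gM | DgM; D -> a | g | gD | gS; M -> a | gg

Nullable set: {D, M}.
S -> Dg: D nullable, giving Dg | g.
S -> DgM: D, M nullable, giving Dg | DgM | g | gM.
Drop D -> λ.
D -> gD: D nullable, giving g | gD.
Drop M -> λ.
Unchanged (no nullable symbols): S -> g; D -> a; D -> gS; M -> a; M -> gg.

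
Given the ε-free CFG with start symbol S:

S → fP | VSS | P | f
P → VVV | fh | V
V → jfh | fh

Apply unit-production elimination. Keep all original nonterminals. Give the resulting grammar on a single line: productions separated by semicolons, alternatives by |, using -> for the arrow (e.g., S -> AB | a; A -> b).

Unit productions: P->V, S->P.
Unit pairs (A ⇒* B via units): (P,V), (S,P), (S,V).
S: inherits non-unit rules of {P, S, V} → VSS | VVV | f | fP | fh | jfh.
P: inherits non-unit rules of {P, V} → VVV | fh | jfh.
V: inherits non-unit rules of {V} → fh | jfh.

S -> f | fP | fh | VSS | VVV | jfh; P -> fh | VVV | jfh; V -> fh | jfh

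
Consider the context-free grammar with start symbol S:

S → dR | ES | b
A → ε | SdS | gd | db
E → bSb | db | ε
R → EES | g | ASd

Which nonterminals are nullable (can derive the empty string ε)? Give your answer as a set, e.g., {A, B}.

Directly nullable (have an ε-rule): {A, E}.
Not nullable: R, S — each has a terminal in every rule's right-hand side or depends on a non-nullable symbol.

{A, E}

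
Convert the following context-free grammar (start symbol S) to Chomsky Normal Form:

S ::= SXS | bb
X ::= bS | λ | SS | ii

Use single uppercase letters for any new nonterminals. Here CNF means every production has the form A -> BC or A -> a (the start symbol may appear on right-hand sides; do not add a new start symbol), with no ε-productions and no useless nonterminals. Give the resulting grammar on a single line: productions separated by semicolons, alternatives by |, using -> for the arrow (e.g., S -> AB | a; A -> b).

Nullable: {X}; after ε-elimination: S -> SS | bb | SXS; X -> SS | bS | ii.
No unit productions to eliminate.
TERM: introduce A -> b, B -> i and substitute in every rule of length ≥2.
BIN: S -> SXS becomes S -> SC, C -> XS.

S -> AA | SC | SS; A -> b; B -> i; C -> XS; X -> AS | BB | SS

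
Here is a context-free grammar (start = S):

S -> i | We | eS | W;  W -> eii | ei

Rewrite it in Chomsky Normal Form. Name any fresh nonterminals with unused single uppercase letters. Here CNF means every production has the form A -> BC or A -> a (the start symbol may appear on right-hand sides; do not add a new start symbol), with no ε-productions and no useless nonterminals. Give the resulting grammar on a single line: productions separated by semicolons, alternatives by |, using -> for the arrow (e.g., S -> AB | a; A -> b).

S -> i | AB | AC | AS | WA; A -> e; B -> i; C -> BB; D -> BB; W -> AB | AD

No ε-productions.
After unit-elimination: S -> i | We | eS | ei | eii; W -> ei | eii.
TERM: introduce A -> e, B -> i and substitute in every rule of length ≥2.
BIN: S -> ABB becomes S -> AC, C -> BB; W -> ABB becomes W -> AD, D -> BB.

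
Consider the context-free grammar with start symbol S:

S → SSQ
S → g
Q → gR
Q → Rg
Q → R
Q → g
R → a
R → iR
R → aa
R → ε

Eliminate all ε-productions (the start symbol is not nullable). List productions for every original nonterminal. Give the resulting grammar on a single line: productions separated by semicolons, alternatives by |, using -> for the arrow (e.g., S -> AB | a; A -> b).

S -> g | SS | SSQ; Q -> R | g | Rg | gR; R -> a | i | aa | iR

Nullable set: {Q, R}.
S -> SSQ: Q nullable, giving SS | SSQ.
Q -> R: R nullable, giving R.
Q -> Rg: R nullable, giving Rg | g.
Q -> gR: R nullable, giving g | gR.
Drop R -> ε.
R -> iR: R nullable, giving i | iR.
Unchanged (no nullable symbols): S -> g; Q -> g; R -> a; R -> aa.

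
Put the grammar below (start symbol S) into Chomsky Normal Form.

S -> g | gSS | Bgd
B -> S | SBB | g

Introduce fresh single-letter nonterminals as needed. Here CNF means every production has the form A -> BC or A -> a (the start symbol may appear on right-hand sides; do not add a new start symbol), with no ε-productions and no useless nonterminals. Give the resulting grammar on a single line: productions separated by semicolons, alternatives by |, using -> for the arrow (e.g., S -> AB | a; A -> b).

No ε-productions.
After unit-elimination: S -> g | Bgd | gSS; B -> g | Bgd | SBB | gSS.
TERM: introduce C -> d, A -> g and substitute in every rule of length ≥2.
BIN: B -> ASS becomes B -> AD, D -> SS; B -> BAC becomes B -> BE, E -> AC; B -> SBB becomes B -> SF, F -> BB; S -> ASS becomes S -> AG, G -> SS; S -> BAC becomes S -> BH, H -> AC.

S -> g | AG | BH; A -> g; B -> g | AD | BE | SF; C -> d; D -> SS; E -> AC; F -> BB; G -> SS; H -> AC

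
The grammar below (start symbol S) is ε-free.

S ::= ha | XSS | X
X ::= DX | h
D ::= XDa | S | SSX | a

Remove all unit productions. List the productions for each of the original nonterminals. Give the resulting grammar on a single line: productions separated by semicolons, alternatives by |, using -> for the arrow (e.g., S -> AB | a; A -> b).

Unit productions: D->S, S->X.
Unit pairs (A ⇒* B via units): (D,S), (D,X), (S,X).
S: inherits non-unit rules of {S, X} → DX | XSS | h | ha.
D: inherits non-unit rules of {D, S, X} → DX | SSX | XDa | XSS | a | h | ha.
X: inherits non-unit rules of {X} → DX | h.

S -> h | DX | ha | XSS; D -> a | h | DX | ha | SSX | XDa | XSS; X -> h | DX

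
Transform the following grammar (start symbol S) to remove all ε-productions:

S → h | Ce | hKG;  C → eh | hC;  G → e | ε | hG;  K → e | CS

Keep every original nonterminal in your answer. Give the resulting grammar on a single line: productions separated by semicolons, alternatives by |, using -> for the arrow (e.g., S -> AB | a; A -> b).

Nullable set: {G}.
S -> hKG: G nullable, giving hK | hKG.
Drop G -> ε.
G -> hG: G nullable, giving h | hG.
Unchanged (no nullable symbols): S -> Ce; S -> h; C -> eh; C -> hC; G -> e; K -> CS; K -> e.

S -> h | Ce | hK | hKG; C -> eh | hC; G -> e | h | hG; K -> e | CS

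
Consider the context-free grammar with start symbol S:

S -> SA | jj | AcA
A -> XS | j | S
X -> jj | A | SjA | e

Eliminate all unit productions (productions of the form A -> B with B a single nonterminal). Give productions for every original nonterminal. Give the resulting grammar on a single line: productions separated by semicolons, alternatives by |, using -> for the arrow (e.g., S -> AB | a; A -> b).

S -> SA | jj | AcA; A -> j | SA | XS | jj | AcA; X -> e | j | SA | XS | jj | AcA | SjA

Unit productions: A->S, X->A.
Unit pairs (A ⇒* B via units): (A,S), (X,A), (X,S).
S: inherits non-unit rules of {S} → AcA | SA | jj.
A: inherits non-unit rules of {A, S} → AcA | SA | XS | j | jj.
X: inherits non-unit rules of {A, S, X} → AcA | SA | SjA | XS | e | j | jj.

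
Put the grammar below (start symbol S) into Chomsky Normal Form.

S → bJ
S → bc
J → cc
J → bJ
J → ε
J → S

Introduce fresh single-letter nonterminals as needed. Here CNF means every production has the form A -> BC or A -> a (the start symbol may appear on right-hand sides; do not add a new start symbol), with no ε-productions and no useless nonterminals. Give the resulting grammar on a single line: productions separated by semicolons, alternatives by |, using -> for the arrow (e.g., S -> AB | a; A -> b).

Nullable: {J}; after ε-elimination: S -> b | bJ | bc; J -> S | b | bJ | cc.
After unit-elimination: S -> b | bJ | bc; J -> b | bJ | bc | cc.
TERM: introduce A -> b, B -> c and substitute in every rule of length ≥2.

S -> b | AB | AJ; A -> b; B -> c; J -> b | AB | AJ | BB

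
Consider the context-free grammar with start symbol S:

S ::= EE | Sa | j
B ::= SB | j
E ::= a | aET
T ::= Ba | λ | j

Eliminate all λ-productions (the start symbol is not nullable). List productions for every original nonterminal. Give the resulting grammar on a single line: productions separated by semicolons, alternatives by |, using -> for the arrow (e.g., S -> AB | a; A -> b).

Nullable set: {T}.
E -> aET: T nullable, giving aE | aET.
Drop T -> λ.
Unchanged (no nullable symbols): S -> EE; S -> Sa; S -> j; B -> SB; B -> j; E -> a; T -> Ba; T -> j.

S -> j | EE | Sa; B -> j | SB; E -> a | aE | aET; T -> j | Ba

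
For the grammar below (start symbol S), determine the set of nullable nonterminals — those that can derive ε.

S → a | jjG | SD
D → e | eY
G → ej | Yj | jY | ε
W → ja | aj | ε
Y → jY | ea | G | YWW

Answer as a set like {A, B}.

Directly nullable (have an ε-rule): {G, W}.
Y is nullable via Y -> G (every symbol on the right is already known nullable).
Not nullable: D, S — each has a terminal in every rule's right-hand side or depends on a non-nullable symbol.

{G, W, Y}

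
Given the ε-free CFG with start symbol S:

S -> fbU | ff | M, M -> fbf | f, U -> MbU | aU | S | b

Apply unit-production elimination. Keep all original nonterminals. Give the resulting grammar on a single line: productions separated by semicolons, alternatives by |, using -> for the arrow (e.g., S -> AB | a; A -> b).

Unit productions: S->M, U->S.
Unit pairs (A ⇒* B via units): (S,M), (U,M), (U,S).
S: inherits non-unit rules of {M, S} → f | fbU | fbf | ff.
M: inherits non-unit rules of {M} → f | fbf.
U: inherits non-unit rules of {M, S, U} → MbU | aU | b | f | fbU | fbf | ff.

S -> f | ff | fbU | fbf; M -> f | fbf; U -> b | f | aU | ff | MbU | fbU | fbf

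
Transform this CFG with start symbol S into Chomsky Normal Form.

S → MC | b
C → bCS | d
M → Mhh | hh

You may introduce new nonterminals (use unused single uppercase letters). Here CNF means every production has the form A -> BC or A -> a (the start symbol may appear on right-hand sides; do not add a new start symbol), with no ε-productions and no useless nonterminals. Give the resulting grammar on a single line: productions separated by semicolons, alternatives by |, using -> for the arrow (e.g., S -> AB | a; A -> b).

No ε-productions.
No unit productions to eliminate.
TERM: introduce A -> b, B -> h and substitute in every rule of length ≥2.
BIN: C -> ACS becomes C -> AD, D -> CS; M -> MBB becomes M -> ME, E -> BB.

S -> b | MC; A -> b; B -> h; C -> d | AD; D -> CS; E -> BB; M -> BB | ME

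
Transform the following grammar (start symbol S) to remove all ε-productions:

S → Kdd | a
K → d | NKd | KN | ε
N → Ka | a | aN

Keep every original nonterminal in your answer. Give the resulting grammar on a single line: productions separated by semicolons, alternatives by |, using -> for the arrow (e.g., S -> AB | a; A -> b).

S -> a | dd | Kdd; K -> N | d | KN | Nd | NKd; N -> a | Ka | aN

Nullable set: {K}.
S -> Kdd: K nullable, giving Kdd | dd.
Drop K -> ε.
K -> KN: K nullable, giving KN | N.
K -> NKd: K nullable, giving NKd | Nd.
N -> Ka: K nullable, giving Ka | a.
Unchanged (no nullable symbols): S -> a; K -> d; N -> a; N -> aN.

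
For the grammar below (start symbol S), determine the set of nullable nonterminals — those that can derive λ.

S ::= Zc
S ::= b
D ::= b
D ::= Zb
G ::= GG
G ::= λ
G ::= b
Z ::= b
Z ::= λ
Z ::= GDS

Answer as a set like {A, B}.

Directly nullable (have an ε-rule): {G, Z}.
Not nullable: D, S — each has a terminal in every rule's right-hand side or depends on a non-nullable symbol.

{G, Z}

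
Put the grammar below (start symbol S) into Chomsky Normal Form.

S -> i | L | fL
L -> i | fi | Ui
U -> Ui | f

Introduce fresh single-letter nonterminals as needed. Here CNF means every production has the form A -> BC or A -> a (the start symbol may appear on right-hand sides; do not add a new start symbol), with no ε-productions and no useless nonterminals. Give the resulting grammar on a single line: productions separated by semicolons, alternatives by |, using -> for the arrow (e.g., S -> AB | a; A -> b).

S -> i | BA | BL | UA; A -> i; B -> f; L -> i | BA | UA; U -> f | UA

No ε-productions.
After unit-elimination: S -> i | Ui | fL | fi; L -> i | Ui | fi; U -> f | Ui.
TERM: introduce B -> f, A -> i and substitute in every rule of length ≥2.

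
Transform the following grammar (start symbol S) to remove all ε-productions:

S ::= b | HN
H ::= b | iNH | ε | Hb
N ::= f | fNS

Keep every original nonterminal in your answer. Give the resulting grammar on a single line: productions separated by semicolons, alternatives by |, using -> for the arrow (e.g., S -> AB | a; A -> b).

Nullable set: {H}.
S -> HN: H nullable, giving HN | N.
Drop H -> ε.
H -> Hb: H nullable, giving Hb | b.
H -> iNH: H nullable, giving iN | iNH.
Unchanged (no nullable symbols): S -> b; H -> b; N -> f; N -> fNS.

S -> N | b | HN; H -> b | Hb | iN | iNH; N -> f | fNS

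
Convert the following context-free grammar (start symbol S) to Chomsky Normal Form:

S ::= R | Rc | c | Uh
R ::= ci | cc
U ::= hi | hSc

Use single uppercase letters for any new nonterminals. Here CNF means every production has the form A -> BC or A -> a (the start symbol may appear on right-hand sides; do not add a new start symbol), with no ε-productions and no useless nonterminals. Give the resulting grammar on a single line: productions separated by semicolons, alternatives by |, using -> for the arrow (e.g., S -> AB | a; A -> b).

No ε-productions.
After unit-elimination: S -> c | Rc | Uh | cc | ci; R -> cc | ci; U -> hi | hSc.
TERM: introduce A -> c, C -> h, B -> i and substitute in every rule of length ≥2.
BIN: U -> CSA becomes U -> CD, D -> SA.

S -> c | AA | AB | RA | UC; A -> c; B -> i; C -> h; D -> SA; R -> AA | AB; U -> CB | CD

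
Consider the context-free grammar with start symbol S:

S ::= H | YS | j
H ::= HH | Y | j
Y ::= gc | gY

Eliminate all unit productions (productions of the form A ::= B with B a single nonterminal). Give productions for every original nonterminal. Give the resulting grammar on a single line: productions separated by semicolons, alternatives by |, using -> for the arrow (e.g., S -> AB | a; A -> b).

Unit productions: H->Y, S->H.
Unit pairs (A ⇒* B via units): (H,Y), (S,H), (S,Y).
S: inherits non-unit rules of {H, S, Y} → HH | YS | gY | gc | j.
H: inherits non-unit rules of {H, Y} → HH | gY | gc | j.
Y: inherits non-unit rules of {Y} → gY | gc.

S -> j | HH | YS | gY | gc; H -> j | HH | gY | gc; Y -> gY | gc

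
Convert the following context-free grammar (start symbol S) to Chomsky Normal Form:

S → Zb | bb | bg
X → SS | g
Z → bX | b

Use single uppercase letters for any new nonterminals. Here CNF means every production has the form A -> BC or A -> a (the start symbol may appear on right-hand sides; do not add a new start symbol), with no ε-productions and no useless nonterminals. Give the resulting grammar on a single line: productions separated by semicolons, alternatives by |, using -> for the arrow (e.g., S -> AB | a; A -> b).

No ε-productions.
No unit productions to eliminate.
TERM: introduce A -> b, B -> g and substitute in every rule of length ≥2.

S -> AA | AB | ZA; A -> b; B -> g; X -> g | SS; Z -> b | AX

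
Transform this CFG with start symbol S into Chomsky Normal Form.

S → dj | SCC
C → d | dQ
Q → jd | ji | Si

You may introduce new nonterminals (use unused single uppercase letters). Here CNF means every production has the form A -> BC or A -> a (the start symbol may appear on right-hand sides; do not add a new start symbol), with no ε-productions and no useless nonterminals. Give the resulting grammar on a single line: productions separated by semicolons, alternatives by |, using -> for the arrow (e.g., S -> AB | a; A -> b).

No ε-productions.
No unit productions to eliminate.
TERM: introduce A -> d, B -> i, D -> j and substitute in every rule of length ≥2.
BIN: S -> SCC becomes S -> SE, E -> CC.

S -> AD | SE; A -> d; B -> i; C -> d | AQ; D -> j; E -> CC; Q -> DA | DB | SB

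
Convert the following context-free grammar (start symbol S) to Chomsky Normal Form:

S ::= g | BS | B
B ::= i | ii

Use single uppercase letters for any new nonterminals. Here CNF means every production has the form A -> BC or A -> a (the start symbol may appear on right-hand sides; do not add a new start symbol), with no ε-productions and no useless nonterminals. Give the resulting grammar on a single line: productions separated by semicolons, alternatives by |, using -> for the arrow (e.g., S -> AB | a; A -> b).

S -> g | i | AA | BS; A -> i; B -> i | AA

No ε-productions.
After unit-elimination: S -> g | i | BS | ii; B -> i | ii.
TERM: introduce A -> i and substitute in every rule of length ≥2.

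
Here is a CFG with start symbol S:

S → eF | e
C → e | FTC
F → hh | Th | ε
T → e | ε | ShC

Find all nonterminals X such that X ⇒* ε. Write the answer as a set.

{F, T}

Directly nullable (have an ε-rule): {F, T}.
Not nullable: C, S — each has a terminal in every rule's right-hand side or depends on a non-nullable symbol.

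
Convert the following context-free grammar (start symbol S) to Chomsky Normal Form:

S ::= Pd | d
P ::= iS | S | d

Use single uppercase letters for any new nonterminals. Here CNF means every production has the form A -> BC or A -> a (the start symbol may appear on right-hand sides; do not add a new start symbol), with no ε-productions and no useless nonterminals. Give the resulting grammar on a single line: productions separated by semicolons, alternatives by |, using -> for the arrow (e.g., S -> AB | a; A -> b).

S -> d | PA; A -> d; B -> i; P -> d | BS | PA

No ε-productions.
After unit-elimination: S -> d | Pd; P -> d | Pd | iS.
TERM: introduce A -> d, B -> i and substitute in every rule of length ≥2.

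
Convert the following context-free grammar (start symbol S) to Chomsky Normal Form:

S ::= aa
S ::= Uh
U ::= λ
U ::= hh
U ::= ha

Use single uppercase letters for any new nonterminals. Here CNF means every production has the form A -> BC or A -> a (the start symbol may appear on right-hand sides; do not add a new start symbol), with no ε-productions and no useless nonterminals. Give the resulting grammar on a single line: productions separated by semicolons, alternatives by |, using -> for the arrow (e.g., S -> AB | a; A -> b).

Nullable: {U}; after ε-elimination: S -> h | Uh | aa; U -> ha | hh.
No unit productions to eliminate.
TERM: introduce B -> a, A -> h and substitute in every rule of length ≥2.

S -> h | BB | UA; A -> h; B -> a; U -> AA | AB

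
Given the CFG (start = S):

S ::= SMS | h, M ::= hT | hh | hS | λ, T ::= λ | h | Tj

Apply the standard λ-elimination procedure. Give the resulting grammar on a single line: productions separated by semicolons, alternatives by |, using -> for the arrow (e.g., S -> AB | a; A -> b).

Nullable set: {M, T}.
S -> SMS: M nullable, giving SMS | SS.
Drop M -> λ.
M -> hT: T nullable, giving h | hT.
Drop T -> λ.
T -> Tj: T nullable, giving Tj | j.
Unchanged (no nullable symbols): S -> h; M -> hS; M -> hh; T -> h.

S -> h | SS | SMS; M -> h | hS | hT | hh; T -> h | j | Tj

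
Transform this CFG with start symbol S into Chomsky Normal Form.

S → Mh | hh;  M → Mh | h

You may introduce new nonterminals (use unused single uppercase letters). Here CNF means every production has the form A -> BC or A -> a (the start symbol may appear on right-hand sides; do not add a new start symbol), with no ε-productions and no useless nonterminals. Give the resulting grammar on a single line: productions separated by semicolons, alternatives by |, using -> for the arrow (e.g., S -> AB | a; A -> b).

No ε-productions.
No unit productions to eliminate.
TERM: introduce A -> h and substitute in every rule of length ≥2.

S -> AA | MA; A -> h; M -> h | MA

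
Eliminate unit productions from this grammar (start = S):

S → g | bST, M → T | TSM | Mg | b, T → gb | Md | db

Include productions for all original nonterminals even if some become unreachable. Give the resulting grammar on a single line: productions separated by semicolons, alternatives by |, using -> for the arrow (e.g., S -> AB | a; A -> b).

Unit productions: M->T.
Unit pairs (A ⇒* B via units): (M,T).
S: inherits non-unit rules of {S} → bST | g.
M: inherits non-unit rules of {M, T} → Md | Mg | TSM | b | db | gb.
T: inherits non-unit rules of {T} → Md | db | gb.

S -> g | bST; M -> b | Md | Mg | db | gb | TSM; T -> Md | db | gb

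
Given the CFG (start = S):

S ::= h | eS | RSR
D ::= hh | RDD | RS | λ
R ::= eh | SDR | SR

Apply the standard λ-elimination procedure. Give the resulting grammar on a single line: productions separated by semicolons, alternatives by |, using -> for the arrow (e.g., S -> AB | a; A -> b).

Nullable set: {D}.
Drop D -> λ.
D -> RDD: D, D nullable, giving R | RD | RDD.
R -> SDR: D nullable, giving SDR | SR.
Unchanged (no nullable symbols): S -> RSR; S -> eS; S -> h; D -> RS; D -> hh; R -> SR; R -> eh.

S -> h | eS | RSR; D -> R | RD | RS | hh | RDD; R -> SR | eh | SDR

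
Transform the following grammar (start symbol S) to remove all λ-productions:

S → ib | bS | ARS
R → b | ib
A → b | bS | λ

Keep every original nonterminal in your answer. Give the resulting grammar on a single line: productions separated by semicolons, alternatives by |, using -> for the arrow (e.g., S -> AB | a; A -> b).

S -> RS | bS | ib | ARS; A -> b | bS; R -> b | ib

Nullable set: {A}.
S -> ARS: A nullable, giving ARS | RS.
Drop A -> λ.
Unchanged (no nullable symbols): S -> bS; S -> ib; A -> b; A -> bS; R -> b; R -> ib.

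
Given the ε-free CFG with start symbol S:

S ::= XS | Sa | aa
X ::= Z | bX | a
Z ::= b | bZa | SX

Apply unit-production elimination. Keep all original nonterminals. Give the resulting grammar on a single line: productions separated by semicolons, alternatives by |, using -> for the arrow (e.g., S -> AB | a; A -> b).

Unit productions: X->Z.
Unit pairs (A ⇒* B via units): (X,Z).
S: inherits non-unit rules of {S} → Sa | XS | aa.
X: inherits non-unit rules of {X, Z} → SX | a | b | bX | bZa.
Z: inherits non-unit rules of {Z} → SX | b | bZa.

S -> Sa | XS | aa; X -> a | b | SX | bX | bZa; Z -> b | SX | bZa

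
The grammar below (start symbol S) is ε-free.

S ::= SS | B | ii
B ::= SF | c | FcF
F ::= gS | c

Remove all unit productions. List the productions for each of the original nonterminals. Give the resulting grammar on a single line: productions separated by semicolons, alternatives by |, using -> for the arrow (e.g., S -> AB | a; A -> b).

S -> c | SF | SS | ii | FcF; B -> c | SF | FcF; F -> c | gS

Unit productions: S->B.
Unit pairs (A ⇒* B via units): (S,B).
S: inherits non-unit rules of {B, S} → FcF | SF | SS | c | ii.
B: inherits non-unit rules of {B} → FcF | SF | c.
F: inherits non-unit rules of {F} → c | gS.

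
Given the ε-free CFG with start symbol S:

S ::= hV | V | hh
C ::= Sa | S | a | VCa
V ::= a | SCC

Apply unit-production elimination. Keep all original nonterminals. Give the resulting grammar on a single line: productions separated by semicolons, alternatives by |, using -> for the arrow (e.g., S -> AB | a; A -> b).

Unit productions: C->S, S->V.
Unit pairs (A ⇒* B via units): (C,S), (C,V), (S,V).
S: inherits non-unit rules of {S, V} → SCC | a | hV | hh.
C: inherits non-unit rules of {C, S, V} → SCC | Sa | VCa | a | hV | hh.
V: inherits non-unit rules of {V} → SCC | a.

S -> a | hV | hh | SCC; C -> a | Sa | hV | hh | SCC | VCa; V -> a | SCC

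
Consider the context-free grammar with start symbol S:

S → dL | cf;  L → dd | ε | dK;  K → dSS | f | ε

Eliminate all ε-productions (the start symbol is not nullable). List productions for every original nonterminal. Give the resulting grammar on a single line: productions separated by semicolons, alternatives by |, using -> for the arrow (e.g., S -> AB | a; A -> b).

Nullable set: {K, L}.
S -> dL: L nullable, giving d | dL.
Drop K -> ε.
Drop L -> ε.
L -> dK: K nullable, giving d | dK.
Unchanged (no nullable symbols): S -> cf; K -> dSS; K -> f; L -> dd.

S -> d | cf | dL; K -> f | dSS; L -> d | dK | dd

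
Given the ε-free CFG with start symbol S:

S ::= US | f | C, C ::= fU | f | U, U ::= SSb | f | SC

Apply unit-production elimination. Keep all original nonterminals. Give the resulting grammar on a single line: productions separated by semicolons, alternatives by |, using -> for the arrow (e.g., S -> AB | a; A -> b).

Unit productions: C->U, S->C.
Unit pairs (A ⇒* B via units): (C,U), (S,C), (S,U).
S: inherits non-unit rules of {C, S, U} → SC | SSb | US | f | fU.
C: inherits non-unit rules of {C, U} → SC | SSb | f | fU.
U: inherits non-unit rules of {U} → SC | SSb | f.

S -> f | SC | US | fU | SSb; C -> f | SC | fU | SSb; U -> f | SC | SSb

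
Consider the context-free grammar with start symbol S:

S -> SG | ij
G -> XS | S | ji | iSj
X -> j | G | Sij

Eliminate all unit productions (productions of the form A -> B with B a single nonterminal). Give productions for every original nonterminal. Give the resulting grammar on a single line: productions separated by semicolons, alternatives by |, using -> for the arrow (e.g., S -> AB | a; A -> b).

Unit productions: G->S, X->G.
Unit pairs (A ⇒* B via units): (G,S), (X,G), (X,S).
S: inherits non-unit rules of {S} → SG | ij.
G: inherits non-unit rules of {G, S} → SG | XS | iSj | ij | ji.
X: inherits non-unit rules of {G, S, X} → SG | Sij | XS | iSj | ij | j | ji.

S -> SG | ij; G -> SG | XS | ij | ji | iSj; X -> j | SG | XS | ij | ji | Sij | iSj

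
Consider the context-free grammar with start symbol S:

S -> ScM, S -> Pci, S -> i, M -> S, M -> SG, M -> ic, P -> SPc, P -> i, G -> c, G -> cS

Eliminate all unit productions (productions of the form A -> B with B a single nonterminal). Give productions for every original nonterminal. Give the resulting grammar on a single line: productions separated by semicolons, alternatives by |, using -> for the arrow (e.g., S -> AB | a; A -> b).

Unit productions: M->S.
Unit pairs (A ⇒* B via units): (M,S).
S: inherits non-unit rules of {S} → Pci | ScM | i.
G: inherits non-unit rules of {G} → c | cS.
M: inherits non-unit rules of {M, S} → Pci | SG | ScM | i | ic.
P: inherits non-unit rules of {P} → SPc | i.

S -> i | Pci | ScM; G -> c | cS; M -> i | SG | ic | Pci | ScM; P -> i | SPc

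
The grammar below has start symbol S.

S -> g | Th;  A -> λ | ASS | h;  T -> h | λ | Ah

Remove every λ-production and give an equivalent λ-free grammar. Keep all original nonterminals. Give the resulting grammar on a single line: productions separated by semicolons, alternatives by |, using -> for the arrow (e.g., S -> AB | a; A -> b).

Nullable set: {A, T}.
S -> Th: T nullable, giving Th | h.
Drop A -> λ.
A -> ASS: A nullable, giving ASS | SS.
Drop T -> λ.
T -> Ah: A nullable, giving Ah | h.
Unchanged (no nullable symbols): S -> g; A -> h; T -> h.

S -> g | h | Th; A -> h | SS | ASS; T -> h | Ah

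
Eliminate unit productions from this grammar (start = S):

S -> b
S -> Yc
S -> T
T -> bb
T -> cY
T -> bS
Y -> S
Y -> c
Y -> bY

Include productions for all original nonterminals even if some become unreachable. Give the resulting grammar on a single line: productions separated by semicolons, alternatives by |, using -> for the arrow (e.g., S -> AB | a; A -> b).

S -> b | Yc | bS | bb | cY; T -> bS | bb | cY; Y -> b | c | Yc | bS | bY | bb | cY

Unit productions: S->T, Y->S.
Unit pairs (A ⇒* B via units): (S,T), (Y,S), (Y,T).
S: inherits non-unit rules of {S, T} → Yc | b | bS | bb | cY.
T: inherits non-unit rules of {T} → bS | bb | cY.
Y: inherits non-unit rules of {S, T, Y} → Yc | b | bS | bY | bb | c | cY.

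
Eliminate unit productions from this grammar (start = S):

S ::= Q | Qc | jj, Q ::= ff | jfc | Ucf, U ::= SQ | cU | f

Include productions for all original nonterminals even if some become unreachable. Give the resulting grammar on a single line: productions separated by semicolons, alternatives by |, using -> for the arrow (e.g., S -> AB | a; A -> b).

Unit productions: S->Q.
Unit pairs (A ⇒* B via units): (S,Q).
S: inherits non-unit rules of {Q, S} → Qc | Ucf | ff | jfc | jj.
Q: inherits non-unit rules of {Q} → Ucf | ff | jfc.
U: inherits non-unit rules of {U} → SQ | cU | f.

S -> Qc | ff | jj | Ucf | jfc; Q -> ff | Ucf | jfc; U -> f | SQ | cU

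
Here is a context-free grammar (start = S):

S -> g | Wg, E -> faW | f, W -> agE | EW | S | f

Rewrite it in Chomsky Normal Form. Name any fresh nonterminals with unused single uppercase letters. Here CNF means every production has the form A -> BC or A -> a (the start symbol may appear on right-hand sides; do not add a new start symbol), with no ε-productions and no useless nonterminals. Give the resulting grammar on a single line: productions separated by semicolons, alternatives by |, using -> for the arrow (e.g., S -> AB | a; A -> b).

No ε-productions.
After unit-elimination: S -> g | Wg; E -> f | faW; W -> f | g | EW | Wg | agE.
TERM: introduce B -> a, A -> f, C -> g and substitute in every rule of length ≥2.
BIN: E -> ABW becomes E -> AD, D -> BW; W -> BCE becomes W -> BF, F -> CE.

S -> g | WC; A -> f; B -> a; C -> g; D -> BW; E -> f | AD; F -> CE; W -> f | g | BF | EW | WC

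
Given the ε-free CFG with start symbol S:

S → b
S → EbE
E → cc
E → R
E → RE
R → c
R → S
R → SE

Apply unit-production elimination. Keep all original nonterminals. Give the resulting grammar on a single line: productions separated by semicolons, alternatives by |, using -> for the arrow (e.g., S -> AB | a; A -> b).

S -> b | EbE; E -> b | c | RE | SE | cc | EbE; R -> b | c | SE | EbE

Unit productions: E->R, R->S.
Unit pairs (A ⇒* B via units): (E,R), (E,S), (R,S).
S: inherits non-unit rules of {S} → EbE | b.
E: inherits non-unit rules of {E, R, S} → EbE | RE | SE | b | c | cc.
R: inherits non-unit rules of {R, S} → EbE | SE | b | c.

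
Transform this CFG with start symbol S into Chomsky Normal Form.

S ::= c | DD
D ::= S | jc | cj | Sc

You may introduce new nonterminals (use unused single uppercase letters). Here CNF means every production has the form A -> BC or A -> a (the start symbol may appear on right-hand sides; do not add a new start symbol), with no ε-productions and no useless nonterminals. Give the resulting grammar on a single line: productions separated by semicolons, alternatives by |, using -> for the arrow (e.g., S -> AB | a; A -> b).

No ε-productions.
After unit-elimination: S -> c | DD; D -> c | DD | Sc | cj | jc.
TERM: introduce A -> c, B -> j and substitute in every rule of length ≥2.

S -> c | DD; A -> c; B -> j; D -> c | AB | BA | DD | SA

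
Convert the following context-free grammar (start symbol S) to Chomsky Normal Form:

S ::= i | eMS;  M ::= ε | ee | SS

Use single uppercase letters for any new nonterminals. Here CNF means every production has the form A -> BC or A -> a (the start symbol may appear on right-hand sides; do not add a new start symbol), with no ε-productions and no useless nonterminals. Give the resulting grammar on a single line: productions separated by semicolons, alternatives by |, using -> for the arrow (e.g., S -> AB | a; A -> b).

S -> i | AB | AS; A -> e; B -> MS; M -> AA | SS

Nullable: {M}; after ε-elimination: S -> i | eS | eMS; M -> SS | ee.
No unit productions to eliminate.
TERM: introduce A -> e and substitute in every rule of length ≥2.
BIN: S -> AMS becomes S -> AB, B -> MS.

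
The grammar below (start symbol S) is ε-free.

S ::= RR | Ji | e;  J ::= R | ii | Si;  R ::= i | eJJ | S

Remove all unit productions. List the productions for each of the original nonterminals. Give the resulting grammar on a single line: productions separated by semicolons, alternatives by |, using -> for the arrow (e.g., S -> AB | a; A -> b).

S -> e | Ji | RR; J -> e | i | Ji | RR | Si | ii | eJJ; R -> e | i | Ji | RR | eJJ

Unit productions: J->R, R->S.
Unit pairs (A ⇒* B via units): (J,R), (J,S), (R,S).
S: inherits non-unit rules of {S} → Ji | RR | e.
J: inherits non-unit rules of {J, R, S} → Ji | RR | Si | e | eJJ | i | ii.
R: inherits non-unit rules of {R, S} → Ji | RR | e | eJJ | i.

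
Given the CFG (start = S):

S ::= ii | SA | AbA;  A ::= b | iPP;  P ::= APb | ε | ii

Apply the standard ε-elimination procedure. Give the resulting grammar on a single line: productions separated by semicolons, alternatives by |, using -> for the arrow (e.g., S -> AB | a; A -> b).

Nullable set: {P}.
A -> iPP: P, P nullable, giving i | iP | iPP.
Drop P -> ε.
P -> APb: P nullable, giving APb | Ab.
Unchanged (no nullable symbols): S -> AbA; S -> SA; S -> ii; A -> b; P -> ii.

S -> SA | ii | AbA; A -> b | i | iP | iPP; P -> Ab | ii | APb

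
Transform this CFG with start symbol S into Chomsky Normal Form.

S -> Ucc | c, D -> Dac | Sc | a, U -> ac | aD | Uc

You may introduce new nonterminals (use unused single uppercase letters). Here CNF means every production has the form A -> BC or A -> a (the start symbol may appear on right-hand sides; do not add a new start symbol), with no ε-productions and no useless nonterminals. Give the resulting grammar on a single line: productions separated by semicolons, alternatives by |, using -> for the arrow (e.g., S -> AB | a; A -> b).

No ε-productions.
No unit productions to eliminate.
TERM: introduce A -> a, B -> c and substitute in every rule of length ≥2.
BIN: D -> DAB becomes D -> DC, C -> AB; S -> UBB becomes S -> UE, E -> BB.

S -> c | UE; A -> a; B -> c; C -> AB; D -> a | DC | SB; E -> BB; U -> AB | AD | UB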